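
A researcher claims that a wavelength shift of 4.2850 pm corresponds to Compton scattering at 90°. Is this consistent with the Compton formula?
No, inconsistent

Calculate the expected shift for θ = 90°:

Δλ_expected = λ_C(1 - cos(90°))
Δλ_expected = 2.4263 × (1 - cos(90°))
Δλ_expected = 2.4263 × 1.0000
Δλ_expected = 2.4263 pm

Given shift: 4.2850 pm
Expected shift: 2.4263 pm
Difference: 1.8587 pm

The values do not match. The given shift corresponds to θ ≈ 140.0°, not 90°.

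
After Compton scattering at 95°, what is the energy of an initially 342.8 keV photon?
198.2293 keV

First convert energy to wavelength:
λ = hc/E, with hc ≈ 1239.842 keV·pm (i.e. 1239.842 eV·nm)

For E = 342.8 keV = 342800 eV:
λ = 1239.842 keV·pm / 342.8 keV
λ = 3.6168 pm

Calculate the Compton shift:
Δλ = λ_C(1 - cos(95°)) = 2.4263 × 1.0872
Δλ = 2.6378 pm

Final wavelength:
λ' = 3.6168 + 2.6378 = 6.2546 pm

Final energy:
E' = hc/λ' = 1239.842 / 6.2546 = 198.2293 keV

(Intermediate values are shown rounded; full precision is carried through to the final answer.)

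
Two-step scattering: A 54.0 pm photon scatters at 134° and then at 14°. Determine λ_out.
58.1838 pm

Apply Compton shift twice:

First scattering at θ₁ = 134°:
Δλ₁ = λ_C(1 - cos(134°))
Δλ₁ = 2.4263 × 1.6947
Δλ₁ = 4.1118 pm

After first scattering:
λ₁ = 54.0 + 4.1118 = 58.1118 pm

Second scattering at θ₂ = 14°:
Δλ₂ = λ_C(1 - cos(14°))
Δλ₂ = 2.4263 × 0.0297
Δλ₂ = 0.0721 pm

Final wavelength:
λ₂ = 58.1118 + 0.0721 = 58.1838 pm

Total shift: Δλ_total = 4.1118 + 0.0721 = 4.1838 pm

(Intermediate values are shown rounded; full precision is carried through to the final answer.)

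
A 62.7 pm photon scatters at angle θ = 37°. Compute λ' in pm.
63.1886 pm

Using the Compton scattering formula:
λ' = λ + Δλ = λ + λ_C(1 - cos θ)

Given:
- Initial wavelength λ = 62.7 pm
- Scattering angle θ = 37°
- Compton wavelength λ_C ≈ 2.4263 pm

Calculate the shift:
Δλ = 2.4263 × (1 - cos(37°))
Δλ = 2.4263 × 0.2014
Δλ = 0.4886 pm

Final wavelength:
λ' = 62.7 + 0.4886 = 63.1886 pm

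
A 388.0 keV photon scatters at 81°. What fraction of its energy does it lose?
0.3904 (or 39.04%)

Calculate initial and final photon energies:

Initial: E₀ = 388.0 keV → λ₀ = 3.1955 pm
Compton shift: Δλ = 2.0468 pm
Final wavelength: λ' = 5.2422 pm
Final energy: E' = 236.5108 keV

Fractional energy loss:
(E₀ - E')/E₀ = (388.0000 - 236.5108)/388.0000
= 151.4892/388.0000
= 0.3904
= 39.04%

(Intermediate values are shown rounded; full precision is carried through to the final answer.)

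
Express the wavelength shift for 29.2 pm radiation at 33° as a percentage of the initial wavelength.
1.3405%

Calculate the Compton shift:
Δλ = λ_C(1 - cos(33°))
Δλ = 2.4263 × (1 - cos(33°))
Δλ = 2.4263 × 0.1613
Δλ = 0.3914 pm

Percentage change:
(Δλ/λ₀) × 100 = (0.3914/29.2) × 100
= 1.3405%

(Intermediate values are shown rounded; full precision is carried through to the final answer.)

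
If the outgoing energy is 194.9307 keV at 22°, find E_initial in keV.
200.5000 keV

Convert final energy to wavelength (hc ≈ 1239.842 keV·pm):
λ' = hc/E' = 1239.842 / 194.9307 = 6.3604 pm

Calculate the Compton shift:
Δλ = λ_C(1 - cos(22°))
Δλ = 2.4263 × (1 - cos(22°))
Δλ = 0.1767 pm

Initial wavelength:
λ = λ' - Δλ = 6.3604 - 0.1767 = 6.1837 pm

Initial energy:
E = hc/λ = 1239.842 / 6.1837 = 200.5000 keV

(Intermediate values are shown rounded; full precision is carried through to the final answer.)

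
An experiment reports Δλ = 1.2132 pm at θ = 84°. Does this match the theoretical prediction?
No, inconsistent

Calculate the expected shift for θ = 84°:

Δλ_expected = λ_C(1 - cos(84°))
Δλ_expected = 2.4263 × (1 - cos(84°))
Δλ_expected = 2.4263 × 0.8955
Δλ_expected = 2.1727 pm

Given shift: 1.2132 pm
Expected shift: 2.1727 pm
Difference: 0.9595 pm

The values do not match. The given shift corresponds to θ ≈ 60.0°, not 84°.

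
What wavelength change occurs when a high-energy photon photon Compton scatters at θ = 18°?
0.1188 pm

Using the Compton scattering formula:
Δλ = λ_C(1 - cos θ)

where λ_C = h/(m_e·c) ≈ 2.4263 pm is the Compton wavelength of an electron.

For θ = 18°:
cos(18°) = 0.9511
1 - cos(18°) = 0.0489

Δλ = 2.4263 × 0.0489
Δλ = 0.1188 pm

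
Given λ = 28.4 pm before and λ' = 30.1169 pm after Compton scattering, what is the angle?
73.00°

First find the wavelength shift:
Δλ = λ' - λ = 30.1169 - 28.4 = 1.7169 pm

Using Δλ = λ_C(1 - cos θ), with λ_C = h/(m_e·c) ≈ 2.42631024 pm:
cos θ = 1 - Δλ/λ_C
cos θ = 1 - 1.7169/2.42631024
cos θ = 0.292382

θ = arccos(0.292382)
θ = 73.00°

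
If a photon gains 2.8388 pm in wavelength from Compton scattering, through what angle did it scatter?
99.79°

From the Compton formula Δλ = λ_C(1 - cos θ), we can solve for θ:

cos θ = 1 - Δλ/λ_C

Given:
- Δλ = 2.8388 pm
- λ_C = h/(m_e·c) ≈ 2.42631024 pm

cos θ = 1 - 2.8388/2.42631024
cos θ = 1 - 1.170007
cos θ = -0.170007

θ = arccos(-0.170007)
θ = 99.79°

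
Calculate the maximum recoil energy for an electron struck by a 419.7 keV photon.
260.8830 keV

Maximum energy transfer occurs at θ = 180° (backscattering).

Initial photon: E₀ = 419.7 keV → λ₀ = 2.9541 pm

Maximum Compton shift (at 180°):
Δλ_max = 2λ_C = 2 × 2.4263 = 4.8526 pm

Final wavelength:
λ' = 2.9541 + 4.8526 = 7.8067 pm

Minimum photon energy (maximum energy to electron):
E'_min = hc/λ' = 158.8170 keV

Maximum electron kinetic energy:
K_max = E₀ - E'_min = 419.7000 - 158.8170 = 260.8830 keV

(Intermediate values are shown rounded; full precision is carried through to the final answer.)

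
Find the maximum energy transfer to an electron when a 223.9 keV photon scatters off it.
104.5708 keV

Maximum energy transfer occurs at θ = 180° (backscattering).

Initial photon: E₀ = 223.9 keV → λ₀ = 5.5375 pm

Maximum Compton shift (at 180°):
Δλ_max = 2λ_C = 2 × 2.4263 = 4.8526 pm

Final wavelength:
λ' = 5.5375 + 4.8526 = 10.3901 pm

Minimum photon energy (maximum energy to electron):
E'_min = hc/λ' = 119.3292 keV

Maximum electron kinetic energy:
K_max = E₀ - E'_min = 223.9000 - 119.3292 = 104.5708 keV

(Intermediate values are shown rounded; full precision is carried through to the final answer.)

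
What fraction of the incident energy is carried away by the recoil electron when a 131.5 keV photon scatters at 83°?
0.1843 (or 18.43%)

Calculate initial and final photon energies:

Initial: E₀ = 131.5 keV → λ₀ = 9.4285 pm
Compton shift: Δλ = 2.1306 pm
Final wavelength: λ' = 11.5591 pm
Final energy: E' = 107.2614 keV

Fractional energy loss:
(E₀ - E')/E₀ = (131.5000 - 107.2614)/131.5000
= 24.2386/131.5000
= 0.1843
= 18.43%

(Intermediate values are shown rounded; full precision is carried through to the final answer.)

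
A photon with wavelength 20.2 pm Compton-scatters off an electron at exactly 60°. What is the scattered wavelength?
21.4132 pm

Using the Compton formula: λ' = λ + λ_C(1 − cos θ)

For θ = 60°, cos θ = 1/2 (exact) = 0.5000, so:
1 − cos 60° = 1 − (1/2) = 0.5000

Δλ = λ_C × 0.5000 = 2.4263 × 0.5000 = 1.2132 pm

λ' = 20.2 + 1.2132 = 21.4132 pm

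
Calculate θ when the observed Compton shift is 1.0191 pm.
54.55°

From the Compton formula Δλ = λ_C(1 - cos θ), we can solve for θ:

cos θ = 1 - Δλ/λ_C

Given:
- Δλ = 1.0191 pm
- λ_C = h/(m_e·c) ≈ 2.42631024 pm

cos θ = 1 - 1.0191/2.42631024
cos θ = 1 - 0.420020
cos θ = 0.579980

θ = arccos(0.579980)
θ = 54.55°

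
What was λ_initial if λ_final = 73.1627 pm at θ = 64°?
71.8000 pm

From λ' = λ + Δλ, we have λ = λ' - Δλ

First calculate the Compton shift:
Δλ = λ_C(1 - cos θ)
Δλ = 2.4263 × (1 - cos(64°))
Δλ = 2.4263 × 0.5616
Δλ = 1.3627 pm

Initial wavelength:
λ = λ' - Δλ
λ = 73.1627 - 1.3627
λ = 71.8000 pm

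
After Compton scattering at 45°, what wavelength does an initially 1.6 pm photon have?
2.3106 pm

Using the Compton formula: λ' = λ + λ_C(1 − cos θ)

For θ = 45°, cos θ = √2/2 (exact) ≈ 0.7071, so:
1 − cos 45° = 1 − (√2/2) ≈ 0.2929

Δλ = λ_C × 0.2929 = 2.4263 × 0.2929 = 0.7106 pm

λ' = 1.6 + 0.7106 = 2.3106 pm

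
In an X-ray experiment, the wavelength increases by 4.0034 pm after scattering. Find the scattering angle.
130.54°

From the Compton formula Δλ = λ_C(1 - cos θ), we can solve for θ:

cos θ = 1 - Δλ/λ_C

Given:
- Δλ = 4.0034 pm
- λ_C = h/(m_e·c) ≈ 2.42631024 pm

cos θ = 1 - 4.0034/2.42631024
cos θ = 1 - 1.649995
cos θ = -0.649995

θ = arccos(-0.649995)
θ = 130.54°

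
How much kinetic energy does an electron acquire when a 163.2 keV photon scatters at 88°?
38.4511 keV

By energy conservation: K_e = E_initial - E_final

First find the scattered photon energy:
Initial wavelength: λ = hc/E = 7.5971 pm
Compton shift: Δλ = λ_C(1 - cos(88°)) = 2.3416 pm
Final wavelength: λ' = 7.5971 + 2.3416 = 9.9387 pm
Final photon energy: E' = hc/λ' = 124.7489 keV

Electron kinetic energy:
K_e = E - E' = 163.2000 - 124.7489 = 38.4511 keV

(Intermediate values are shown rounded; full precision is carried through to the final answer.)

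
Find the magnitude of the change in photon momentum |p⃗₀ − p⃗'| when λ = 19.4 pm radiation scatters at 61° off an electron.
3.3668e-23 kg·m/s

Photon momentum magnitude is p = h/λ.

Initial momentum:
p₀ = h/λ = 6.6261e-34/1.9400e-11 = 3.4155e-23 kg·m/s

After scattering:
λ' = λ + Δλ = 19.4 + 1.2500 = 20.6500 pm
p' = h/λ' = 6.6261e-34/2.0650e-11 = 3.2087e-23 kg·m/s

Momentum is a vector; the scattered photon's direction makes angle θ = 61° with the incident direction. The magnitude of the vector change Δp⃗ = p⃗₀ − p⃗' is found from the law of cosines:
|Δp⃗|² = p₀² + p'² − 2p₀p'cos θ
|Δp⃗|² = (3.4155e-23)² + (3.2087e-23)² − 2·3.4155e-23·3.2087e-23·cos(61°)
|Δp⃗| = 3.3668e-23 kg·m/s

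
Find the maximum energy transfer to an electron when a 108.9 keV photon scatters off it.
32.5445 keV

Maximum energy transfer occurs at θ = 180° (backscattering).

Initial photon: E₀ = 108.9 keV → λ₀ = 11.3851 pm

Maximum Compton shift (at 180°):
Δλ_max = 2λ_C = 2 × 2.4263 = 4.8526 pm

Final wavelength:
λ' = 11.3851 + 4.8526 = 16.2378 pm

Minimum photon energy (maximum energy to electron):
E'_min = hc/λ' = 76.3555 keV

Maximum electron kinetic energy:
K_max = E₀ - E'_min = 108.9000 - 76.3555 = 32.5445 keV

(Intermediate values are shown rounded; full precision is carried through to the final answer.)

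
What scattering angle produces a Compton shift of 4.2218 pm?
137.73°

From the Compton formula Δλ = λ_C(1 - cos θ), we can solve for θ:

cos θ = 1 - Δλ/λ_C

Given:
- Δλ = 4.2218 pm
- λ_C = h/(m_e·c) ≈ 2.42631024 pm

cos θ = 1 - 4.2218/2.42631024
cos θ = 1 - 1.740008
cos θ = -0.740008

θ = arccos(-0.740008)
θ = 137.73°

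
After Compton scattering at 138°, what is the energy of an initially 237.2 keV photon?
131.1114 keV

First convert energy to wavelength:
λ = hc/E, with hc ≈ 1239.842 keV·pm (i.e. 1239.842 eV·nm)

For E = 237.2 keV = 237200 eV:
λ = 1239.842 keV·pm / 237.2 keV
λ = 5.2270 pm

Calculate the Compton shift:
Δλ = λ_C(1 - cos(138°)) = 2.4263 × 1.7431
Δλ = 4.2294 pm

Final wavelength:
λ' = 5.2270 + 4.2294 = 9.4564 pm

Final energy:
E' = hc/λ' = 1239.842 / 9.4564 = 131.1114 keV

(Intermediate values are shown rounded; full precision is carried through to the final answer.)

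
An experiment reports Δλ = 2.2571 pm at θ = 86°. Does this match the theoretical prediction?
Yes, consistent

Calculate the expected shift for θ = 86°:

Δλ_expected = λ_C(1 - cos(86°))
Δλ_expected = 2.4263 × (1 - cos(86°))
Δλ_expected = 2.4263 × 0.9302
Δλ_expected = 2.2571 pm

Given shift: 2.2571 pm
Expected shift: 2.2571 pm
Difference: 0.0000 pm

The values match. This is consistent with Compton scattering at the stated angle.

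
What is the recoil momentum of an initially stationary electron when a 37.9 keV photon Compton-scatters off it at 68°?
2.2163e-23 kg·m/s

The electron is initially at rest, so by conservation of momentum:
p⃗_e = p⃗₀ − p⃗'  (incident photon momentum minus scattered photon momentum)

Photon momentum magnitudes (p = h/λ = E/c):
λ₀ = hc/E₀ = 32.7135 pm → p₀ = h/λ₀ = 2.0255e-23 kg·m/s
Δλ = λ_C(1 − cos 68°) = 1.5174 pm
λ' = 34.2309 pm → p' = h/λ' = 1.9357e-23 kg·m/s

The scattered photon makes angle θ = 68° with the incident direction, so by the law of cosines:
|p⃗_e|² = p₀² + p'² − 2p₀p'cos θ
|p⃗_e|² = (2.0255e-23)² + (1.9357e-23)² − 2·2.0255e-23·1.9357e-23·cos(68°)
|p⃗_e| = 2.2163e-23 kg·m/s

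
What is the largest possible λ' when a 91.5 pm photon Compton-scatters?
96.3526 pm (at θ = 180°)

The Compton shift is Δλ = λ_C(1 − cos θ).

Since cos θ ranges from −1 to 1, the factor (1 − cos θ) ranges from 0 to 2; the maximum shift occurs at θ = 180° (backscattering):
Δλ_max = 2λ_C = 2 × 2.4263 pm = 4.8526 pm

Maximum scattered wavelength:
λ'_max = λ₀ + Δλ_max = 91.5 + 4.8526 = 96.3526 pm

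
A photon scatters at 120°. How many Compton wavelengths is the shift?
1.5000 λ_C

The Compton shift formula is:
Δλ = λ_C(1 - cos θ)

Dividing both sides by λ_C:
Δλ/λ_C = 1 - cos θ

For θ = 120°:
Δλ/λ_C = 1 - cos(120°)
Δλ/λ_C = 1 - -0.5000
Δλ/λ_C = 1.5000

This means the shift is 1.5000 × λ_C = 3.6395 pm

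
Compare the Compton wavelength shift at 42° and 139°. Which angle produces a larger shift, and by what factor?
139° produces the larger shift by a factor of 6.832

Calculate both shifts using Δλ = λ_C(1 - cos θ):

For θ₁ = 42°:
Δλ₁ = 2.4263 × (1 - cos(42°))
Δλ₁ = 2.4263 × 0.2569
Δλ₁ = 0.6232 pm

For θ₂ = 139°:
Δλ₂ = 2.4263 × (1 - cos(139°))
Δλ₂ = 2.4263 × 1.7547
Δλ₂ = 4.2575 pm

The 139° angle produces the larger shift.
Ratio: 4.2575/0.6232 = 6.832

(Intermediate values are shown rounded; full precision is carried through to the final answer.)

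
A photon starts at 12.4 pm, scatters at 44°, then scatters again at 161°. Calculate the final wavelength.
17.8014 pm

Apply Compton shift twice:

First scattering at θ₁ = 44°:
Δλ₁ = λ_C(1 - cos(44°))
Δλ₁ = 2.4263 × 0.2807
Δλ₁ = 0.6810 pm

After first scattering:
λ₁ = 12.4 + 0.6810 = 13.0810 pm

Second scattering at θ₂ = 161°:
Δλ₂ = λ_C(1 - cos(161°))
Δλ₂ = 2.4263 × 1.9455
Δλ₂ = 4.7204 pm

Final wavelength:
λ₂ = 13.0810 + 4.7204 = 17.8014 pm

Total shift: Δλ_total = 0.6810 + 4.7204 = 5.4014 pm

(Intermediate values are shown rounded; full precision is carried through to the final answer.)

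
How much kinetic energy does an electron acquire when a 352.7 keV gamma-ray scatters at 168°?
203.5889 keV

By energy conservation: K_e = E_initial - E_final

First find the scattered photon energy:
Initial wavelength: λ = hc/E = 3.5153 pm
Compton shift: Δλ = λ_C(1 - cos(168°)) = 4.7996 pm
Final wavelength: λ' = 3.5153 + 4.7996 = 8.3149 pm
Final photon energy: E' = hc/λ' = 149.1111 keV

Electron kinetic energy:
K_e = E - E' = 352.7000 - 149.1111 = 203.5889 keV

(Intermediate values are shown rounded; full precision is carried through to the final answer.)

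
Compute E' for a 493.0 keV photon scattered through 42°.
395.0929 keV

First convert energy to wavelength:
λ = hc/E, with hc ≈ 1239.842 keV·pm (i.e. 1239.842 eV·nm)

For E = 493.0 keV = 493000 eV:
λ = 1239.842 keV·pm / 493.0 keV
λ = 2.5149 pm

Calculate the Compton shift:
Δλ = λ_C(1 - cos(42°)) = 2.4263 × 0.2569
Δλ = 0.6232 pm

Final wavelength:
λ' = 2.5149 + 0.6232 = 3.1381 pm

Final energy:
E' = hc/λ' = 1239.842 / 3.1381 = 395.0929 keV

(Intermediate values are shown rounded; full precision is carried through to the final answer.)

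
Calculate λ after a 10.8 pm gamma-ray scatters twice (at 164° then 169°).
20.3667 pm

Apply Compton shift twice:

First scattering at θ₁ = 164°:
Δλ₁ = λ_C(1 - cos(164°))
Δλ₁ = 2.4263 × 1.9613
Δλ₁ = 4.7586 pm

After first scattering:
λ₁ = 10.8 + 4.7586 = 15.5586 pm

Second scattering at θ₂ = 169°:
Δλ₂ = λ_C(1 - cos(169°))
Δλ₂ = 2.4263 × 1.9816
Δλ₂ = 4.8080 pm

Final wavelength:
λ₂ = 15.5586 + 4.8080 = 20.3667 pm

Total shift: Δλ_total = 4.7586 + 4.8080 = 9.5667 pm

(Intermediate values are shown rounded; full precision is carried through to the final answer.)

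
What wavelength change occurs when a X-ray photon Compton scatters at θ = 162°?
4.7339 pm

Using the Compton scattering formula:
Δλ = λ_C(1 - cos θ)

where λ_C = h/(m_e·c) ≈ 2.4263 pm is the Compton wavelength of an electron.

For θ = 162°:
cos(162°) = -0.9511
1 - cos(162°) = 1.9511

Δλ = 2.4263 × 1.9511
Δλ = 4.7339 pm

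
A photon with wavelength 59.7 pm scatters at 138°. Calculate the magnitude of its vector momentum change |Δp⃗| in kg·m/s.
2.0040e-23 kg·m/s

Photon momentum magnitude is p = h/λ.

Initial momentum:
p₀ = h/λ = 6.6261e-34/5.9700e-11 = 1.1099e-23 kg·m/s

After scattering:
λ' = λ + Δλ = 59.7 + 4.2294 = 63.9294 pm
p' = h/λ' = 6.6261e-34/6.3929e-11 = 1.0365e-23 kg·m/s

Momentum is a vector; the scattered photon's direction makes angle θ = 138° with the incident direction. The magnitude of the vector change Δp⃗ = p⃗₀ − p⃗' is found from the law of cosines:
|Δp⃗|² = p₀² + p'² − 2p₀p'cos θ
|Δp⃗|² = (1.1099e-23)² + (1.0365e-23)² − 2·1.1099e-23·1.0365e-23·cos(138°)
|Δp⃗| = 2.0040e-23 kg·m/s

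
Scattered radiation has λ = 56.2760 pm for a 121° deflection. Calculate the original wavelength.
52.6000 pm

From λ' = λ + Δλ, we have λ = λ' - Δλ

First calculate the Compton shift:
Δλ = λ_C(1 - cos θ)
Δλ = 2.4263 × (1 - cos(121°))
Δλ = 2.4263 × 1.5150
Δλ = 3.6760 pm

Initial wavelength:
λ = λ' - Δλ
λ = 56.2760 - 3.6760
λ = 52.6000 pm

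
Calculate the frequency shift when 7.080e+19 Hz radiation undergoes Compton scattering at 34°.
6.317e+18 Hz (decrease)

Convert frequency to wavelength (c = 299792458 m/s):
λ₀ = c/f₀ = 299792458/7.080e+19 = 4.2343568e-12 m = 4.2344 pm

Calculate Compton shift:
Δλ = λ_C(1 - cos(34°)) = 0.4148 pm

Final wavelength:
λ' = λ₀ + Δλ = 4.2344 + 0.4148 = 4.6492 pm

Final frequency:
f' = c/λ' = 299792458/4.6491646e-12 = 6.4483081e+19 Hz

Frequency shift (decrease):
Δf = f₀ - f' = 7.080e+19 - 6.4483081e+19 = 6.317e+18 Hz

(Intermediate values are shown rounded; full precision is carried through to the final answer.)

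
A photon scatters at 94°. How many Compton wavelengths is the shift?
1.0698 λ_C

The Compton shift formula is:
Δλ = λ_C(1 - cos θ)

Dividing both sides by λ_C:
Δλ/λ_C = 1 - cos θ

For θ = 94°:
Δλ/λ_C = 1 - cos(94°)
Δλ/λ_C = 1 - -0.0698
Δλ/λ_C = 1.0698

This means the shift is 1.0698 × λ_C = 2.5956 pm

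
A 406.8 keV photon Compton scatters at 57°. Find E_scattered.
298.5672 keV

First convert energy to wavelength:
λ = hc/E, with hc ≈ 1239.842 keV·pm (i.e. 1239.842 eV·nm)

For E = 406.8 keV = 406800 eV:
λ = 1239.842 keV·pm / 406.8 keV
λ = 3.0478 pm

Calculate the Compton shift:
Δλ = λ_C(1 - cos(57°)) = 2.4263 × 0.4554
Δλ = 1.1048 pm

Final wavelength:
λ' = 3.0478 + 1.1048 = 4.1526 pm

Final energy:
E' = hc/λ' = 1239.842 / 4.1526 = 298.5672 keV

(Intermediate values are shown rounded; full precision is carried through to the final answer.)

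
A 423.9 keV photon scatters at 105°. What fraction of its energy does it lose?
0.5108 (or 51.08%)

Calculate initial and final photon energies:

Initial: E₀ = 423.9 keV → λ₀ = 2.9248 pm
Compton shift: Δλ = 3.0543 pm
Final wavelength: λ' = 5.9791 pm
Final energy: E' = 207.3616 keV

Fractional energy loss:
(E₀ - E')/E₀ = (423.9000 - 207.3616)/423.9000
= 216.5384/423.9000
= 0.5108
= 51.08%

(Intermediate values are shown rounded; full precision is carried through to the final answer.)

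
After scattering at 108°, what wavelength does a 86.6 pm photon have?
89.7761 pm

Using the Compton scattering formula:
λ' = λ + Δλ = λ + λ_C(1 - cos θ)

Given:
- Initial wavelength λ = 86.6 pm
- Scattering angle θ = 108°
- Compton wavelength λ_C ≈ 2.4263 pm

Calculate the shift:
Δλ = 2.4263 × (1 - cos(108°))
Δλ = 2.4263 × 1.3090
Δλ = 3.1761 pm

Final wavelength:
λ' = 86.6 + 3.1761 = 89.7761 pm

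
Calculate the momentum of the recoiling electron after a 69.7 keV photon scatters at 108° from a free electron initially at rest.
5.5804e-23 kg·m/s

The electron is initially at rest, so by conservation of momentum:
p⃗_e = p⃗₀ − p⃗'  (incident photon momentum minus scattered photon momentum)

Photon momentum magnitudes (p = h/λ = E/c):
λ₀ = hc/E₀ = 17.7883 pm → p₀ = h/λ₀ = 3.7250e-23 kg·m/s
Δλ = λ_C(1 − cos 108°) = 3.1761 pm
λ' = 20.9643 pm → p' = h/λ' = 3.1606e-23 kg·m/s

The scattered photon makes angle θ = 108° with the incident direction, so by the law of cosines:
|p⃗_e|² = p₀² + p'² − 2p₀p'cos θ
|p⃗_e|² = (3.7250e-23)² + (3.1606e-23)² − 2·3.7250e-23·3.1606e-23·cos(108°)
|p⃗_e| = 5.5804e-23 kg·m/s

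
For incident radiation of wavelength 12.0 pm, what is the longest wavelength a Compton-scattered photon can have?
16.8526 pm (at θ = 180°)

The Compton shift is Δλ = λ_C(1 − cos θ).

Since cos θ ranges from −1 to 1, the factor (1 − cos θ) ranges from 0 to 2; the maximum shift occurs at θ = 180° (backscattering):
Δλ_max = 2λ_C = 2 × 2.4263 pm = 4.8526 pm

Maximum scattered wavelength:
λ'_max = λ₀ + Δλ_max = 12.0 + 4.8526 = 16.8526 pm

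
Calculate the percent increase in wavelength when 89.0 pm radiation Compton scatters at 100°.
3.1996%

Calculate the Compton shift:
Δλ = λ_C(1 - cos(100°))
Δλ = 2.4263 × (1 - cos(100°))
Δλ = 2.4263 × 1.1736
Δλ = 2.8476 pm

Percentage change:
(Δλ/λ₀) × 100 = (2.8476/89.0) × 100
= 3.1996%

(Intermediate values are shown rounded; full precision is carried through to the final answer.)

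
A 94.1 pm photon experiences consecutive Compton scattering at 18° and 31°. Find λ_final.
94.5653 pm

Apply Compton shift twice:

First scattering at θ₁ = 18°:
Δλ₁ = λ_C(1 - cos(18°))
Δλ₁ = 2.4263 × 0.0489
Δλ₁ = 0.1188 pm

After first scattering:
λ₁ = 94.1 + 0.1188 = 94.2188 pm

Second scattering at θ₂ = 31°:
Δλ₂ = λ_C(1 - cos(31°))
Δλ₂ = 2.4263 × 0.1428
Δλ₂ = 0.3466 pm

Final wavelength:
λ₂ = 94.2188 + 0.3466 = 94.5653 pm

Total shift: Δλ_total = 0.1188 + 0.3466 = 0.4653 pm

(Intermediate values are shown rounded; full precision is carried through to the final answer.)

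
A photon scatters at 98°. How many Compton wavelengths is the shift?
1.1392 λ_C

The Compton shift formula is:
Δλ = λ_C(1 - cos θ)

Dividing both sides by λ_C:
Δλ/λ_C = 1 - cos θ

For θ = 98°:
Δλ/λ_C = 1 - cos(98°)
Δλ/λ_C = 1 - -0.1392
Δλ/λ_C = 1.1392

This means the shift is 1.1392 × λ_C = 2.7640 pm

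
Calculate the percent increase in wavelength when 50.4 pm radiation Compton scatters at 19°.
0.2623%

Calculate the Compton shift:
Δλ = λ_C(1 - cos(19°))
Δλ = 2.4263 × (1 - cos(19°))
Δλ = 2.4263 × 0.0545
Δλ = 0.1322 pm

Percentage change:
(Δλ/λ₀) × 100 = (0.1322/50.4) × 100
= 0.2623%

(Intermediate values are shown rounded; full precision is carried through to the final answer.)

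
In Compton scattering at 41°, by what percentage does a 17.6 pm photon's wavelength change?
3.3815%

Calculate the Compton shift:
Δλ = λ_C(1 - cos(41°))
Δλ = 2.4263 × (1 - cos(41°))
Δλ = 2.4263 × 0.2453
Δλ = 0.5952 pm

Percentage change:
(Δλ/λ₀) × 100 = (0.5952/17.6) × 100
= 3.3815%

(Intermediate values are shown rounded; full precision is carried through to the final answer.)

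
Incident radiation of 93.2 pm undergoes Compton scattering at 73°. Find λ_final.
94.9169 pm

Using the Compton scattering formula:
λ' = λ + Δλ = λ + λ_C(1 - cos θ)

Given:
- Initial wavelength λ = 93.2 pm
- Scattering angle θ = 73°
- Compton wavelength λ_C ≈ 2.4263 pm

Calculate the shift:
Δλ = 2.4263 × (1 - cos(73°))
Δλ = 2.4263 × 0.7076
Δλ = 1.7169 pm

Final wavelength:
λ' = 93.2 + 1.7169 = 94.9169 pm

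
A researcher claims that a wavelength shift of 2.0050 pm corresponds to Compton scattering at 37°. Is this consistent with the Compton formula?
No, inconsistent

Calculate the expected shift for θ = 37°:

Δλ_expected = λ_C(1 - cos(37°))
Δλ_expected = 2.4263 × (1 - cos(37°))
Δλ_expected = 2.4263 × 0.2014
Δλ_expected = 0.4886 pm

Given shift: 2.0050 pm
Expected shift: 0.4886 pm
Difference: 1.5164 pm

The values do not match. The given shift corresponds to θ ≈ 80.0°, not 37°.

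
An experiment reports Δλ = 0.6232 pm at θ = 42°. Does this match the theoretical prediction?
Yes, consistent

Calculate the expected shift for θ = 42°:

Δλ_expected = λ_C(1 - cos(42°))
Δλ_expected = 2.4263 × (1 - cos(42°))
Δλ_expected = 2.4263 × 0.2569
Δλ_expected = 0.6232 pm

Given shift: 0.6232 pm
Expected shift: 0.6232 pm
Difference: 0.0000 pm

The values match. This is consistent with Compton scattering at the stated angle.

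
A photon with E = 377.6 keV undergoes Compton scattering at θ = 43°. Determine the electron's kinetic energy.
62.5434 keV

By energy conservation: K_e = E_initial - E_final

First find the scattered photon energy:
Initial wavelength: λ = hc/E = 3.2835 pm
Compton shift: Δλ = λ_C(1 - cos(43°)) = 0.6518 pm
Final wavelength: λ' = 3.2835 + 0.6518 = 3.9353 pm
Final photon energy: E' = hc/λ' = 315.0566 keV

Electron kinetic energy:
K_e = E - E' = 377.6000 - 315.0566 = 62.5434 keV

(Intermediate values are shown rounded; full precision is carried through to the final answer.)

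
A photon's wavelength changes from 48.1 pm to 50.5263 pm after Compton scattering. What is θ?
90.00°

First find the wavelength shift:
Δλ = λ' - λ = 50.5263 - 48.1 = 2.4263 pm

Using Δλ = λ_C(1 - cos θ), with λ_C = h/(m_e·c) ≈ 2.42631024 pm:
cos θ = 1 - Δλ/λ_C
cos θ = 1 - 2.4263/2.42631024
cos θ = 0.000004

θ = arccos(0.000004)
θ = 90.00°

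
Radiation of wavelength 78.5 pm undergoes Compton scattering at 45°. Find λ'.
79.2106 pm

Using the Compton formula: λ' = λ + λ_C(1 − cos θ)

For θ = 45°, cos θ = √2/2 (exact) ≈ 0.7071, so:
1 − cos 45° = 1 − (√2/2) ≈ 0.2929

Δλ = λ_C × 0.2929 = 2.4263 × 0.2929 = 0.7106 pm

λ' = 78.5 + 0.7106 = 79.2106 pm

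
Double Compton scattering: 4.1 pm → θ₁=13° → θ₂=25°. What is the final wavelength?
4.3895 pm

Apply Compton shift twice:

First scattering at θ₁ = 13°:
Δλ₁ = λ_C(1 - cos(13°))
Δλ₁ = 2.4263 × 0.0256
Δλ₁ = 0.0622 pm

After first scattering:
λ₁ = 4.1 + 0.0622 = 4.1622 pm

Second scattering at θ₂ = 25°:
Δλ₂ = λ_C(1 - cos(25°))
Δλ₂ = 2.4263 × 0.0937
Δλ₂ = 0.2273 pm

Final wavelength:
λ₂ = 4.1622 + 0.2273 = 4.3895 pm

Total shift: Δλ_total = 0.0622 + 0.2273 = 0.2895 pm

(Intermediate values are shown rounded; full precision is carried through to the final answer.)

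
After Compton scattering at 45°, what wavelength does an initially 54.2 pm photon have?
54.9106 pm

Using the Compton formula: λ' = λ + λ_C(1 − cos θ)

For θ = 45°, cos θ = √2/2 (exact) ≈ 0.7071, so:
1 − cos 45° = 1 − (√2/2) ≈ 0.2929

Δλ = λ_C × 0.2929 = 2.4263 × 0.2929 = 0.7106 pm

λ' = 54.2 + 0.7106 = 54.9106 pm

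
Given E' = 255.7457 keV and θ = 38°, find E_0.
286.1000 keV

Convert final energy to wavelength (hc ≈ 1239.842 keV·pm):
λ' = hc/E' = 1239.842 / 255.7457 = 4.8479 pm

Calculate the Compton shift:
Δλ = λ_C(1 - cos(38°))
Δλ = 2.4263 × (1 - cos(38°))
Δλ = 0.5144 pm

Initial wavelength:
λ = λ' - Δλ = 4.8479 - 0.5144 = 4.3336 pm

Initial energy:
E = hc/λ = 1239.842 / 4.3336 = 286.1000 keV

(Intermediate values are shown rounded; full precision is carried through to the final answer.)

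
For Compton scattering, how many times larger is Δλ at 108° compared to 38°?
108° produces the larger shift by a factor of 6.175

Calculate both shifts using Δλ = λ_C(1 - cos θ):

For θ₁ = 38°:
Δλ₁ = 2.4263 × (1 - cos(38°))
Δλ₁ = 2.4263 × 0.2120
Δλ₁ = 0.5144 pm

For θ₂ = 108°:
Δλ₂ = 2.4263 × (1 - cos(108°))
Δλ₂ = 2.4263 × 1.3090
Δλ₂ = 3.1761 pm

The 108° angle produces the larger shift.
Ratio: 3.1761/0.5144 = 6.175

(Intermediate values are shown rounded; full precision is carried through to the final answer.)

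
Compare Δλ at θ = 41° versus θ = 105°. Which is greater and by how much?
105° produces the larger shift by a factor of 5.132

Calculate both shifts using Δλ = λ_C(1 - cos θ):

For θ₁ = 41°:
Δλ₁ = 2.4263 × (1 - cos(41°))
Δλ₁ = 2.4263 × 0.2453
Δλ₁ = 0.5952 pm

For θ₂ = 105°:
Δλ₂ = 2.4263 × (1 - cos(105°))
Δλ₂ = 2.4263 × 1.2588
Δλ₂ = 3.0543 pm

The 105° angle produces the larger shift.
Ratio: 3.0543/0.5952 = 5.132

(Intermediate values are shown rounded; full precision is carried through to the final answer.)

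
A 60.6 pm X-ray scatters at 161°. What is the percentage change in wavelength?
7.7895%

Calculate the Compton shift:
Δλ = λ_C(1 - cos(161°))
Δλ = 2.4263 × (1 - cos(161°))
Δλ = 2.4263 × 1.9455
Δλ = 4.7204 pm

Percentage change:
(Δλ/λ₀) × 100 = (4.7204/60.6) × 100
= 7.7895%

(Intermediate values are shown rounded; full precision is carried through to the final answer.)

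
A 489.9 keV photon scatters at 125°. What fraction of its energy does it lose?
0.6014 (or 60.14%)

Calculate initial and final photon energies:

Initial: E₀ = 489.9 keV → λ₀ = 2.5308 pm
Compton shift: Δλ = 3.8180 pm
Final wavelength: λ' = 6.3488 pm
Final energy: E' = 195.2879 keV

Fractional energy loss:
(E₀ - E')/E₀ = (489.9000 - 195.2879)/489.9000
= 294.6121/489.9000
= 0.6014
= 60.14%

(Intermediate values are shown rounded; full precision is carried through to the final answer.)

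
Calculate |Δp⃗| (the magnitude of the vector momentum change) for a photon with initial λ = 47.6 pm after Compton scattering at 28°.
6.7158e-24 kg·m/s

Photon momentum magnitude is p = h/λ.

Initial momentum:
p₀ = h/λ = 6.6261e-34/4.7600e-11 = 1.3920e-23 kg·m/s

After scattering:
λ' = λ + Δλ = 47.6 + 0.2840 = 47.8840 pm
p' = h/λ' = 6.6261e-34/4.7884e-11 = 1.3838e-23 kg·m/s

Momentum is a vector; the scattered photon's direction makes angle θ = 28° with the incident direction. The magnitude of the vector change Δp⃗ = p⃗₀ − p⃗' is found from the law of cosines:
|Δp⃗|² = p₀² + p'² − 2p₀p'cos θ
|Δp⃗|² = (1.3920e-23)² + (1.3838e-23)² − 2·1.3920e-23·1.3838e-23·cos(28°)
|Δp⃗| = 6.7158e-24 kg·m/s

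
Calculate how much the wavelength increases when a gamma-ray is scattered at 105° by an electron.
3.0543 pm

Using the Compton scattering formula:
Δλ = λ_C(1 - cos θ)

where λ_C = h/(m_e·c) ≈ 2.4263 pm is the Compton wavelength of an electron.

For θ = 105°:
cos(105°) = -0.2588
1 - cos(105°) = 1.2588

Δλ = 2.4263 × 1.2588
Δλ = 3.0543 pm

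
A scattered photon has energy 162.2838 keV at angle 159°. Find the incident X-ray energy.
420.4999 keV

Convert final energy to wavelength (hc ≈ 1239.842 keV·pm):
λ' = hc/E' = 1239.842 / 162.2838 = 7.6400 pm

Calculate the Compton shift:
Δλ = λ_C(1 - cos(159°))
Δλ = 2.4263 × (1 - cos(159°))
Δλ = 4.6915 pm

Initial wavelength:
λ = λ' - Δλ = 7.6400 - 4.6915 = 2.9485 pm

Initial energy:
E = hc/λ = 1239.842 / 2.9485 = 420.4999 keV

(Intermediate values are shown rounded; full precision is carried through to the final answer.)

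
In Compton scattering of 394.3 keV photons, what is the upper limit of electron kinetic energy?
239.2623 keV

Maximum energy transfer occurs at θ = 180° (backscattering).

Initial photon: E₀ = 394.3 keV → λ₀ = 3.1444 pm

Maximum Compton shift (at 180°):
Δλ_max = 2λ_C = 2 × 2.4263 = 4.8526 pm

Final wavelength:
λ' = 3.1444 + 4.8526 = 7.9970 pm

Minimum photon energy (maximum energy to electron):
E'_min = hc/λ' = 155.0377 keV

Maximum electron kinetic energy:
K_max = E₀ - E'_min = 394.3000 - 155.0377 = 239.2623 keV

(Intermediate values are shown rounded; full precision is carried through to the final answer.)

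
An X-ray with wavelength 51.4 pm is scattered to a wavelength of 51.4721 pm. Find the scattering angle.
14.00°

First find the wavelength shift:
Δλ = λ' - λ = 51.4721 - 51.4 = 0.0721 pm

Using Δλ = λ_C(1 - cos θ), with λ_C = h/(m_e·c) ≈ 2.42631024 pm:
cos θ = 1 - Δλ/λ_C
cos θ = 1 - 0.0721/2.42631024
cos θ = 0.970284

θ = arccos(0.970284)
θ = 14.00°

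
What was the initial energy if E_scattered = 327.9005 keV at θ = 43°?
396.2000 keV

Convert final energy to wavelength (hc ≈ 1239.842 keV·pm):
λ' = hc/E' = 1239.842 / 327.9005 = 3.7812 pm

Calculate the Compton shift:
Δλ = λ_C(1 - cos(43°))
Δλ = 2.4263 × (1 - cos(43°))
Δλ = 0.6518 pm

Initial wavelength:
λ = λ' - Δλ = 3.7812 - 0.6518 = 3.1293 pm

Initial energy:
E = hc/λ = 1239.842 / 3.1293 = 396.2000 keV

(Intermediate values are shown rounded; full precision is carried through to the final answer.)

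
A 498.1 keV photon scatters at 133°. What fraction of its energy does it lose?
0.6211 (or 62.11%)

Calculate initial and final photon energies:

Initial: E₀ = 498.1 keV → λ₀ = 2.4891 pm
Compton shift: Δλ = 4.0810 pm
Final wavelength: λ' = 6.5702 pm
Final energy: E' = 188.7071 keV

Fractional energy loss:
(E₀ - E')/E₀ = (498.1000 - 188.7071)/498.1000
= 309.3929/498.1000
= 0.6211
= 62.11%

(Intermediate values are shown rounded; full precision is carried through to the final answer.)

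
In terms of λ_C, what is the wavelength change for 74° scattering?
0.7244 λ_C

The Compton shift formula is:
Δλ = λ_C(1 - cos θ)

Dividing both sides by λ_C:
Δλ/λ_C = 1 - cos θ

For θ = 74°:
Δλ/λ_C = 1 - cos(74°)
Δλ/λ_C = 1 - 0.2756
Δλ/λ_C = 0.7244

This means the shift is 0.7244 × λ_C = 1.7575 pm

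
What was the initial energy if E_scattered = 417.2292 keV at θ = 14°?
427.6000 keV

Convert final energy to wavelength (hc ≈ 1239.842 keV·pm):
λ' = hc/E' = 1239.842 / 417.2292 = 2.9716 pm

Calculate the Compton shift:
Δλ = λ_C(1 - cos(14°))
Δλ = 2.4263 × (1 - cos(14°))
Δλ = 0.0721 pm

Initial wavelength:
λ = λ' - Δλ = 2.9716 - 0.0721 = 2.8995 pm

Initial energy:
E = hc/λ = 1239.842 / 2.8995 = 427.6000 keV

(Intermediate values are shown rounded; full precision is carried through to the final answer.)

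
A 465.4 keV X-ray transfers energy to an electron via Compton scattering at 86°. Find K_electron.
213.4556 keV

By energy conservation: K_e = E_initial - E_final

First find the scattered photon energy:
Initial wavelength: λ = hc/E = 2.6640 pm
Compton shift: Δλ = λ_C(1 - cos(86°)) = 2.2571 pm
Final wavelength: λ' = 2.6640 + 2.2571 = 4.9211 pm
Final photon energy: E' = hc/λ' = 251.9444 keV

Electron kinetic energy:
K_e = E - E' = 465.4000 - 251.9444 = 213.4556 keV

(Intermediate values are shown rounded; full precision is carried through to the final answer.)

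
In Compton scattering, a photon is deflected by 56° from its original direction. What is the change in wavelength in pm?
1.0695 pm

Using the Compton scattering formula:
Δλ = λ_C(1 - cos θ)

where λ_C = h/(m_e·c) ≈ 2.4263 pm is the Compton wavelength of an electron.

For θ = 56°:
cos(56°) = 0.5592
1 - cos(56°) = 0.4408

Δλ = 2.4263 × 0.4408
Δλ = 1.0695 pm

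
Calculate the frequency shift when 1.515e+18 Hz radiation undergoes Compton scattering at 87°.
1.740e+16 Hz (decrease)

Convert frequency to wavelength (c = 299792458 m/s):
λ₀ = c/f₀ = 299792458/1.515e+18 = 1.9788281e-10 m = 197.8828 pm

Calculate Compton shift:
Δλ = λ_C(1 - cos(87°)) = 2.2993 pm

Final wavelength:
λ' = λ₀ + Δλ = 197.8828 + 2.2993 = 200.1821 pm

Final frequency:
f' = c/λ' = 299792458/2.0018214e-10 = 1.4975984e+18 Hz

Frequency shift (decrease):
Δf = f₀ - f' = 1.515e+18 - 1.4975984e+18 = 1.740e+16 Hz

(Intermediate values are shown rounded; full precision is carried through to the final answer.)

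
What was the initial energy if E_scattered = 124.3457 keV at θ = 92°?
166.2000 keV

Convert final energy to wavelength (hc ≈ 1239.842 keV·pm):
λ' = hc/E' = 1239.842 / 124.3457 = 9.9709 pm

Calculate the Compton shift:
Δλ = λ_C(1 - cos(92°))
Δλ = 2.4263 × (1 - cos(92°))
Δλ = 2.5110 pm

Initial wavelength:
λ = λ' - Δλ = 9.9709 - 2.5110 = 7.4599 pm

Initial energy:
E = hc/λ = 1239.842 / 7.4599 = 166.2000 keV

(Intermediate values are shown rounded; full precision is carried through to the final answer.)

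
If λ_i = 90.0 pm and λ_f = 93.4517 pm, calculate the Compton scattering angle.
115.00°

First find the wavelength shift:
Δλ = λ' - λ = 93.4517 - 90.0 = 3.4517 pm

Using Δλ = λ_C(1 - cos θ), with λ_C = h/(m_e·c) ≈ 2.42631024 pm:
cos θ = 1 - Δλ/λ_C
cos θ = 1 - 3.4517/2.42631024
cos θ = -0.422613

θ = arccos(-0.422613)
θ = 115.00°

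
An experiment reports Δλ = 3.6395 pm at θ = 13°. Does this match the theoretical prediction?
No, inconsistent

Calculate the expected shift for θ = 13°:

Δλ_expected = λ_C(1 - cos(13°))
Δλ_expected = 2.4263 × (1 - cos(13°))
Δλ_expected = 2.4263 × 0.0256
Δλ_expected = 0.0622 pm

Given shift: 3.6395 pm
Expected shift: 0.0622 pm
Difference: 3.5773 pm

The values do not match. The given shift corresponds to θ ≈ 120.0°, not 13°.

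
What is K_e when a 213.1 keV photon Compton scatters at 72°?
47.6700 keV

By energy conservation: K_e = E_initial - E_final

First find the scattered photon energy:
Initial wavelength: λ = hc/E = 5.8181 pm
Compton shift: Δλ = λ_C(1 - cos(72°)) = 1.6765 pm
Final wavelength: λ' = 5.8181 + 1.6765 = 7.4947 pm
Final photon energy: E' = hc/λ' = 165.4300 keV

Electron kinetic energy:
K_e = E - E' = 213.1000 - 165.4300 = 47.6700 keV

(Intermediate values are shown rounded; full precision is carried through to the final answer.)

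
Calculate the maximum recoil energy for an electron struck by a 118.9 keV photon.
37.7597 keV

Maximum energy transfer occurs at θ = 180° (backscattering).

Initial photon: E₀ = 118.9 keV → λ₀ = 10.4276 pm

Maximum Compton shift (at 180°):
Δλ_max = 2λ_C = 2 × 2.4263 = 4.8526 pm

Final wavelength:
λ' = 10.4276 + 4.8526 = 15.2802 pm

Minimum photon energy (maximum energy to electron):
E'_min = hc/λ' = 81.1403 keV

Maximum electron kinetic energy:
K_max = E₀ - E'_min = 118.9000 - 81.1403 = 37.7597 keV

(Intermediate values are shown rounded; full precision is carried through to the final answer.)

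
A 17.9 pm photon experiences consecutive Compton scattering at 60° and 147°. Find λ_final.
23.5743 pm

Apply Compton shift twice:

First scattering at θ₁ = 60°:
Δλ₁ = λ_C(1 - cos(60°))
Δλ₁ = 2.4263 × 0.5000
Δλ₁ = 1.2132 pm

After first scattering:
λ₁ = 17.9 + 1.2132 = 19.1132 pm

Second scattering at θ₂ = 147°:
Δλ₂ = λ_C(1 - cos(147°))
Δλ₂ = 2.4263 × 1.8387
Δλ₂ = 4.4612 pm

Final wavelength:
λ₂ = 19.1132 + 4.4612 = 23.5743 pm

Total shift: Δλ_total = 1.2132 + 4.4612 = 5.6743 pm

(Intermediate values are shown rounded; full precision is carried through to the final answer.)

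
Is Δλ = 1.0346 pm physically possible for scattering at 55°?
Yes, consistent

Calculate the expected shift for θ = 55°:

Δλ_expected = λ_C(1 - cos(55°))
Δλ_expected = 2.4263 × (1 - cos(55°))
Δλ_expected = 2.4263 × 0.4264
Δλ_expected = 1.0346 pm

Given shift: 1.0346 pm
Expected shift: 1.0346 pm
Difference: 0.0000 pm

The values match. This is consistent with Compton scattering at the stated angle.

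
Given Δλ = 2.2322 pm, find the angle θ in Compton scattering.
85.41°

From the Compton formula Δλ = λ_C(1 - cos θ), we can solve for θ:

cos θ = 1 - Δλ/λ_C

Given:
- Δλ = 2.2322 pm
- λ_C = h/(m_e·c) ≈ 2.42631024 pm

cos θ = 1 - 2.2322/2.42631024
cos θ = 1 - 0.919998
cos θ = 0.080002

θ = arccos(0.080002)
θ = 85.41°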